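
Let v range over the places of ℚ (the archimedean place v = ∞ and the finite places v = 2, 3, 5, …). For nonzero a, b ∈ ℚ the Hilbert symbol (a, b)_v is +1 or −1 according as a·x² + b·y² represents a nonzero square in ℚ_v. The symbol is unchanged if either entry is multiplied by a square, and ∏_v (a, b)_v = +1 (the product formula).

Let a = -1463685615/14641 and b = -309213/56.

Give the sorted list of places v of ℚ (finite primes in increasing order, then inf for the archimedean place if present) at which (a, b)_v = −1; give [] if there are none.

(a, b) ≡ (-67735, -480998) mod (ℚ^×)²; places V = {2, 3, 5, 7, 11, 17, 19, 23, 31, 43, 47, ∞}.
(a,b)_47: α=0, u≡35; β=1, v≡21 (mod 47); (35|47)=-1, (21|47)=+1; sign (−1)^0·-1^1·+1^0 = -1.
(a,b)_19: α=1, u≡9; β=0, v≡7 (mod 19); (9|19)=+1, (7|19)=+1; sign (−1)^0·+1^0·+1^1 = +1.
(a,b)_11: α=-4, u≡4; β=0, v≡8 (mod 11); (4|11)=+1, (8|11)=-1; sign (−1)^0·+1^0·-1^-4 = +1.
(a,b)_31: α=1, u≡7; β=0, v≡29 (mod 31); (7|31)=+1, (29|31)=-1; sign (−1)^0·+1^0·-1^1 = -1.
(a,b)_7: α=4, u≡2; β=-1, v≡5 (mod 7); (2|7)=+1, (5|7)=-1; sign (−1)^0·+1^-1·-1^4 = +1.
(a,b)_3: α=2, u≡2; β=2, v≡1 (mod 3); (2|3)=-1, (1|3)=+1; sign (−1)^0·-1^2·+1^2 = +1.
(a,b)_5: α=1, u≡2; β=0, v≡2 (mod 5); (2|5)=-1, (2|5)=-1; sign (−1)^0·-1^0·-1^1 = -1.
(a,b)_17: α=0, u≡5; β=1, v≡7 (mod 17); (5|17)=-1, (7|17)=-1; sign (−1)^0·-1^1·-1^0 = -1.
(a,b)_2: α=0, β=-3; u≡1, v≡5 (mod 8); ε(u)ε(v)=0·0, αω(v)=0·1, βω(u)=-3·0; sum ≡ 0  ⇒  +1.
(a,b)_23: α=1, u≡15; β=0, v≡16 (mod 23); (15|23)=-1, (16|23)=+1; sign (−1)^0·-1^0·+1^1 = +1.
(a,b)_43: α=0, u≡30; β=1, v≡29 (mod 43); (30|43)=-1, (29|43)=-1; sign (−1)^0·-1^1·-1^0 = -1.
(a,b)_∞: sgn(-67735)=−, sgn(-480998)=−, so -1.
(-67735, -480998 / ℚ) ramifies at {5, 17, 31, 43, 47, ∞}: a division algebra.

[5, 17, 31, 43, 47, inf]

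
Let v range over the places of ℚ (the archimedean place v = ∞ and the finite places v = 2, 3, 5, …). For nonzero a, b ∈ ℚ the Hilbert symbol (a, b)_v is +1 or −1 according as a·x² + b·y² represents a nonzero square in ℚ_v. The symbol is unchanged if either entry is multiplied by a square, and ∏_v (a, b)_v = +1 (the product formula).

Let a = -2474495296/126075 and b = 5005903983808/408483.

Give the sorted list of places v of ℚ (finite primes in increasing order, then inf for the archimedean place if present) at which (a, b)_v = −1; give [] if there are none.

(a, b) ≡ (-14007, 2001) mod (ℚ^×)²; places V = {2, 3, 5, 7, 13, 17, 23, 29, 41, ∞}.
(a,b)_23: α=1, u≡6; β=1, v≡1 (mod 23); (6|23)=+1, (1|23)=+1; sign (−1)^1·+1^1·+1^1 = -1.
(a,b)_29: α=1, u≡17; β=1, v≡2 (mod 29); (17|29)=-1, (2|29)=-1; sign (−1)^0·-1^1·-1^1 = +1.
(a,b)_2: α=6, β=6; u≡1, v≡1 (mod 8); ε(u)ε(v)=0·0, αω(v)=6·0, βω(u)=6·0; sum ≡ 0  ⇒  +1.
(a,b)_5: α=-2, u≡3; β=0, v≡1 (mod 5); (3|5)=-1, (1|5)=+1; sign (−1)^0·-1^0·+1^-2 = +1.
(a,b)_7: α=3, u≡1; β=4, v≡5 (mod 7); (1|7)=+1, (5|7)=-1; sign (−1)^0·+1^4·-1^3 = -1.
(a,b)_17: α=0, u≡1; β=2, v≡14 (mod 17); (1|17)=+1, (14|17)=-1; sign (−1)^0·+1^2·-1^0 = +1.
(a,b)_13: α=2, u≡7; β=2, v≡10 (mod 13); (7|13)=-1, (10|13)=+1; sign (−1)^0·-1^2·+1^2 = +1.
(a,b)_41: α=-2, u≡34; β=-2, v≡10 (mod 41); (34|41)=-1, (10|41)=+1; sign (−1)^0·-1^-2·+1^-2 = +1.
(a,b)_∞: sgn(-14007)=−, sgn(2001)=+, so +1.
(a,b)_3: α=-1, u≡2; β=-5, v≡1 (mod 3); (2|3)=-1, (1|3)=+1; sign (−1)^1·-1^-5·+1^-1 = +1.
Ram(-14007, 2001) = {7, 23}; no ℚ_7-point on the conic.

[7, 23]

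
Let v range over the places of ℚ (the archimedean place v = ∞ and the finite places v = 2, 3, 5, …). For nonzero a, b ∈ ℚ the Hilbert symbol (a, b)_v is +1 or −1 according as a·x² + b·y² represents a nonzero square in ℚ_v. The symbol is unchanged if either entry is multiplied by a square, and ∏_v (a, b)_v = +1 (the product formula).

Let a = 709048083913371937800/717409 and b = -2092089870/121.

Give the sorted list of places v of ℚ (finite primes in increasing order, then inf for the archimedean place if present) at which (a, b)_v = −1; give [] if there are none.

(a, b) ≡ (2, -152830) mod (ℚ^×)²; places V = {2, 3, 5, 7, 11, 13, 17, 29, 31, ∞}.
(a,b)_∞: sgn(2)=+, sgn(-152830)=−, so +1.
(a,b)_7: α=-2, u≡4; β=0, v≡2 (mod 7); (4|7)=+1, (2|7)=+1; sign (−1)^0·+1^0·+1^-2 = +1.
(a,b)_17: α=2, u≡8; β=1, v≡6 (mod 17); (8|17)=+1, (6|17)=-1; sign (−1)^0·+1^1·-1^2 = +1.
(a,b)_11: α=-4, u≡2; β=-2, v≡9 (mod 11); (2|11)=-1, (9|11)=+1; sign (−1)^0·-1^-2·+1^-4 = +1.
(a,b)_31: α=2, u≡14; β=1, v≡6 (mod 31); (14|31)=+1, (6|31)=-1; sign (−1)^0·+1^1·-1^2 = +1.
(a,b)_2: α=3, β=1; u≡1, v≡1 (mod 8); ε(u)ε(v)=0·0, αω(v)=3·0, βω(u)=1·0; sum ≡ 0  ⇒  +1.
(a,b)_13: α=4, u≡2; β=2, v≡5 (mod 13); (2|13)=-1, (5|13)=-1; sign (−1)^0·-1^2·-1^4 = +1.
(a,b)_5: α=2, u≡3; β=1, v≡1 (mod 5); (3|5)=-1, (1|5)=+1; sign (−1)^0·-1^1·+1^2 = -1.
(a,b)_3: α=12, u≡2; β=4, v≡2 (mod 3); (2|3)=-1, (2|3)=-1; sign (−1)^0·-1^4·-1^12 = +1.
(a,b)_29: α=2, u≡27; β=1, v≡19 (mod 29); (27|29)=-1, (19|29)=-1; sign (−1)^0·-1^1·-1^2 = -1.
(2, -152830 / ℚ) ramifies at {5, 29}: a division algebra.

[5, 29]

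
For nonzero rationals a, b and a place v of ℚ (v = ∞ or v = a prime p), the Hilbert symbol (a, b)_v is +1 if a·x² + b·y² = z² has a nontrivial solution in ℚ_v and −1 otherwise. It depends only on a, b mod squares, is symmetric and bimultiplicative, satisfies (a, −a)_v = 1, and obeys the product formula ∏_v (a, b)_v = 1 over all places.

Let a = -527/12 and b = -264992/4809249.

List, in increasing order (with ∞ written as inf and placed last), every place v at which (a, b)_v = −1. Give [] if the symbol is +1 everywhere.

Mod squares: a ≡ -1581, b ≡ -2. Check v ∈ {∞, 2, 3, 7, 13, 17, 31, 43}.
v=43: a=43^0·(≡17), b=43^-2·(≡9) mod 43; (17|43)=+1, (9|43)=+1; (−1)^{0·-2·21}·(+1)^-2·(+1)^0 = +1.
v=31: a=31^1·(≡27), b=31^0·(≡29) mod 31; (27|31)=-1, (29|31)=-1; (−1)^{1·0·15}·(-1)^0·(-1)^1 = -1.
v=2: v_2(a)=-2, v_2(b)=5; units ≡ 3, 7 (mod 8); ε·ε+αω+βω = 1·1+-2·0+5·1 ≡ 0  ⇒  (a,b)_2 = +1.
v=∞: -1581 < 0 and -2 < 0  ⇒  (a,b)_∞ = -1.
v=7: a=7^0·(≡1), b=7^2·(≡6) mod 7; (1|7)=+1, (6|7)=-1; (−1)^{0·2·3}·(+1)^2·(-1)^0 = +1.
v=3: a=3^-1·(≡1), b=3^-2·(≡1) mod 3; (1|3)=+1, (1|3)=+1; (−1)^{-1·-2·1}·(+1)^-2·(+1)^-1 = +1.
v=13: a=13^0·(≡7), b=13^2·(≡6) mod 13; (7|13)=-1, (6|13)=-1; (−1)^{0·2·6}·(-1)^2·(-1)^0 = +1.
v=17: a=17^1·(≡13), b=17^-2·(≡15) mod 17; (13|17)=+1, (15|17)=+1; (−1)^{1·-2·8}·(+1)^-2·(+1)^1 = +1.
(-1581, -2 / ℚ) ramifies at {31, ∞}: a division algebra.

[31, inf]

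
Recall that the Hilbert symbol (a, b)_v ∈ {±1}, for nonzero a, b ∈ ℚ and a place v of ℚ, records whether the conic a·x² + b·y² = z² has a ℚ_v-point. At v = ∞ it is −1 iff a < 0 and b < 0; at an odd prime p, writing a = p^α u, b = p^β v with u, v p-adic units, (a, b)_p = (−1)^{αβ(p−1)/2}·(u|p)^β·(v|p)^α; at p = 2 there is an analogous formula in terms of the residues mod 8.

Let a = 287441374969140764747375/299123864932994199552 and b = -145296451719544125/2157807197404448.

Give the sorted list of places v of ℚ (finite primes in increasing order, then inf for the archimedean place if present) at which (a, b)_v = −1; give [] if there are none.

(a, b) ≡ (1365, -330) mod (ℚ^×)²; places V = {2, 3, 5, 7, 11, 13, 19, 23, 43, ∞}.
(a,b)_∞: sgn(1365)=+, sgn(-330)=−, so +1.
(a,b)_7: α=9, u≡3; β=6, v≡6 (mod 7); (3|7)=-1, (6|7)=-1; sign (−1)^0·-1^6·-1^9 = -1.
(a,b)_43: α=-2, u≡33; β=-2, v≡4 (mod 43); (33|43)=-1, (4|43)=+1; sign (−1)^0·-1^-2·+1^-2 = +1.
(a,b)_5: α=3, u≡2; β=3, v≡4 (mod 5); (2|5)=-1, (4|5)=+1; sign (−1)^0·-1^3·+1^3 = -1.
(a,b)_19: α=-6, u≡17; β=-4, v≡15 (mod 19); (17|19)=+1, (15|19)=-1; sign (−1)^0·+1^-4·-1^-6 = +1.
(a,b)_23: α=-4, u≡18; β=-4, v≡5 (mod 23); (18|23)=+1, (5|23)=-1; sign (−1)^0·+1^-4·-1^-4 = +1.
(a,b)_3: α=-1, u≡2; β=1, v≡1 (mod 3); (2|3)=-1, (1|3)=+1; sign (−1)^1·-1^1·+1^-1 = +1.
(a,b)_13: α=3, u≡10; β=2, v≡7 (mod 13); (10|13)=+1, (7|13)=-1; sign (−1)^0·+1^2·-1^3 = -1.
(a,b)_11: α=10, u≡1; β=7, v≡4 (mod 11); (1|11)=+1, (4|11)=+1; sign (−1)^0·+1^7·+1^10 = +1.
(a,b)_2: α=-12, β=-5; u≡5, v≡3 (mod 8); ε(u)ε(v)=0·1, αω(v)=-12·1, βω(u)=-5·1; sum ≡ 1  ⇒  -1.
(1365, -330 / ℚ) ramifies at {2, 5, 7, 13}: a division algebra.

[2, 5, 7, 13]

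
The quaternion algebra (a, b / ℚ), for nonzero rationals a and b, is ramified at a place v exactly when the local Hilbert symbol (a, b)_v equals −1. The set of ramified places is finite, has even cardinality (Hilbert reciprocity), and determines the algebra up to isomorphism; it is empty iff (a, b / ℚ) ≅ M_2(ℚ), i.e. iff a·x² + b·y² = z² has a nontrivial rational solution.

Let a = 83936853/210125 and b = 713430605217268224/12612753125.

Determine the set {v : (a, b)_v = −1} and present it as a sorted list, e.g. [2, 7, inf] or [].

Mod squares: a ≡ 65, b ≡ 330. Check v ∈ {∞, 2, 3, 5, 7, 11, 13, 17, 41}.
v=3: a=3^2·(≡2), b=3^11·(≡2) mod 3; (2|3)=-1, (2|3)=-1; (−1)^{2·11·1}·(-1)^11·(-1)^2 = -1.
v=13: a=13^1·(≡6), b=13^2·(≡2) mod 13; (6|13)=-1, (2|13)=-1; (−1)^{1·2·6}·(-1)^2·(-1)^1 = -1.
v=7: a=7^2·(≡1), b=7^-4·(≡2) mod 7; (1|7)=+1, (2|7)=+1; (−1)^{2·-4·3}·(+1)^-4·(+1)^2 = +1.
v=11: a=11^4·(≡8), b=11^5·(≡8) mod 11; (8|11)=-1, (8|11)=-1; (−1)^{4·5·5}·(-1)^5·(-1)^4 = -1.
v=5: a=5^-3·(≡3), b=5^-5·(≡4) mod 5; (3|5)=-1, (4|5)=+1; (−1)^{-3·-5·2}·(-1)^-5·(+1)^-3 = -1.
v=2: v_2(a)=0, v_2(b)=9; units ≡ 1, 5 (mod 8); ε·ε+αω+βω = 0·0+0·1+9·0 ≡ 0  ⇒  (a,b)_2 = +1.
v=41: a=41^-2·(≡27), b=41^-2·(≡23) mod 41; (27|41)=-1, (23|41)=+1; (−1)^{-2·-2·20}·(-1)^-2·(+1)^-2 = +1.
v=∞: 65 > 0 and 330 > 0  ⇒  (a,b)_∞ = +1.
v=17: a=17^0·(≡10), b=17^2·(≡14) mod 17; (10|17)=-1, (14|17)=-1; (−1)^{0·2·8}·(-1)^2·(-1)^0 = +1.
(65, 330 / ℚ) ramifies at {3, 5, 11, 13}: a division algebra.

[3, 5, 11, 13]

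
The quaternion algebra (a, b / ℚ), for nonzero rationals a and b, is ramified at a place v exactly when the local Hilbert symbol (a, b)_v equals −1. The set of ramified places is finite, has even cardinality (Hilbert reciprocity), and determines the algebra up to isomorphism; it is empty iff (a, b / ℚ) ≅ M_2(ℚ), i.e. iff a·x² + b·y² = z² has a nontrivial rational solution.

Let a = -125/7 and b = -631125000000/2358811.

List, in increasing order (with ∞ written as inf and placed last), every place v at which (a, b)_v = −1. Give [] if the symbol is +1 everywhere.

[5, inf]

(a, b) ≡ (-35, -255255) mod (ℚ^×)²; places V = {2, 3, 5, 7, 11, 13, 17, 23, ∞}.
(a,b)_13: α=0, u≡10; β=-1, v≡2 (mod 13); (10|13)=+1, (2|13)=-1; sign (−1)^0·+1^-1·-1^0 = +1.
(a,b)_11: α=0, u≡1; β=1, v≡3 (mod 11); (1|11)=+1, (3|11)=+1; sign (−1)^0·+1^1·+1^0 = +1.
(a,b)_∞: sgn(-35)=−, sgn(-255255)=−, so -1.
(a,b)_3: α=0, u≡1; β=3, v≡1 (mod 3); (1|3)=+1, (1|3)=+1; sign (−1)^0·+1^3·+1^0 = +1.
(a,b)_17: α=0, u≡4; β=1, v≡1 (mod 17); (4|17)=+1, (1|17)=+1; sign (−1)^0·+1^1·+1^0 = +1.
(a,b)_23: α=0, u≡15; β=-2, v≡10 (mod 23); (15|23)=-1, (10|23)=-1; sign (−1)^0·-1^-2·-1^0 = +1.
(a,b)_5: α=3, u≡2; β=9, v≡4 (mod 5); (2|5)=-1, (4|5)=+1; sign (−1)^0·-1^9·+1^3 = -1.
(a,b)_7: α=-1, u≡1; β=-3, v≡3 (mod 7); (1|7)=+1, (3|7)=-1; sign (−1)^1·+1^-3·-1^-1 = +1.
(a,b)_2: α=0, β=6; u≡5, v≡1 (mod 8); ε(u)ε(v)=0·0, αω(v)=0·0, βω(u)=6·1; sum ≡ 0  ⇒  +1.
Ram(-35, -255255) = {5, ∞}; no ℚ_5-point on the conic.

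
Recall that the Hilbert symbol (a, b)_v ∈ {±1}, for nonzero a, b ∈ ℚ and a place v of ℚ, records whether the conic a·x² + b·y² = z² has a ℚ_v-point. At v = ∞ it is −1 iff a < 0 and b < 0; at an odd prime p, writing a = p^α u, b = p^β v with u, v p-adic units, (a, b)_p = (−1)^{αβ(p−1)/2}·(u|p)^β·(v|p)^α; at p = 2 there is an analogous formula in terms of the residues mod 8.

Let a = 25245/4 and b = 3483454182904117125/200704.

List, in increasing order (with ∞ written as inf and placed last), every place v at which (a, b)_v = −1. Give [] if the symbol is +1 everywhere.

(a, b) ≡ (2805, 85) mod (ℚ^×)²; places V = {2, 3, 5, 7, 11, 17, ∞}.
(a,b)_17: α=1, u≡10; β=3, v≡6 (mod 17); (10|17)=-1, (6|17)=-1; sign (−1)^0·-1^3·-1^1 = +1.
(a,b)_2: α=-2, β=-12; u≡5, v≡5 (mod 8); ε(u)ε(v)=0·0, αω(v)=-2·1, βω(u)=-12·1; sum ≡ 0  ⇒  +1.
(a,b)_∞: sgn(2805)=+, sgn(85)=+, so +1.
(a,b)_5: α=1, u≡1; β=3, v≡3 (mod 5); (1|5)=+1, (3|5)=-1; sign (−1)^0·+1^3·-1^1 = -1.
(a,b)_11: α=1, u≡10; β=4, v≡7 (mod 11); (10|11)=-1, (7|11)=-1; sign (−1)^0·-1^4·-1^1 = -1.
(a,b)_3: α=3, u≡2; β=18, v≡1 (mod 3); (2|3)=-1, (1|3)=+1; sign (−1)^0·-1^18·+1^3 = +1.
(a,b)_7: α=0, u≡6; β=-2, v≡4 (mod 7); (6|7)=-1, (4|7)=+1; sign (−1)^0·-1^-2·+1^0 = +1.
Ram(2805, 85) = {5, 11}; no ℚ_5-point on the conic.

[5, 11]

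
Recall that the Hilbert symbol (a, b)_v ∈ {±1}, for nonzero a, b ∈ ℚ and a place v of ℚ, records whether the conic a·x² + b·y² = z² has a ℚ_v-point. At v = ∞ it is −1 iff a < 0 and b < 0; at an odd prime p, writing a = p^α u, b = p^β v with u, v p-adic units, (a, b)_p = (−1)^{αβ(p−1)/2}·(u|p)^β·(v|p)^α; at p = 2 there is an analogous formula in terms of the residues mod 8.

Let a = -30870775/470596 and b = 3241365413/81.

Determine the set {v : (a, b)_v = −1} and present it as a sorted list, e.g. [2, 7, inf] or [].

Mod squares: a ≡ -559, b ≡ 10373. Check v ∈ {∞, 2, 3, 5, 7, 11, 13, 23, 41, 43, 47}.
v=7: a=7^-6·(≡4), b=7^0·(≡5) mod 7; (4|7)=+1, (5|7)=-1; (−1)^{-6·0·3}·(+1)^0·(-1)^-6 = +1.
v=3: a=3^0·(≡2), b=3^-4·(≡2) mod 3; (2|3)=-1, (2|3)=-1; (−1)^{0·-4·1}·(-1)^-4·(-1)^0 = +1.
v=43: a=43^1·(≡33), b=43^2·(≡6) mod 43; (33|43)=-1, (6|43)=+1; (−1)^{1·2·21}·(-1)^2·(+1)^1 = +1.
v=2: v_2(a)=-2, v_2(b)=0; units ≡ 1, 5 (mod 8); ε·ε+αω+βω = 0·0+-2·1+0·0 ≡ 0  ⇒  (a,b)_2 = +1.
v=∞: -559 < 0 and 10373 > 0  ⇒  (a,b)_∞ = +1.
v=23: a=23^0·(≡2), b=23^1·(≡15) mod 23; (2|23)=+1, (15|23)=-1; (−1)^{0·1·11}·(+1)^1·(-1)^0 = +1.
v=13: a=13^1·(≡1), b=13^2·(≡12) mod 13; (1|13)=+1, (12|13)=+1; (−1)^{1·2·6}·(+1)^2·(+1)^1 = +1.
v=41: a=41^0·(≡15), b=41^1·(≡24) mod 41; (15|41)=-1, (24|41)=-1; (−1)^{0·1·20}·(-1)^1·(-1)^0 = -1.
v=11: a=11^0·(≡2), b=11^1·(≡8) mod 11; (2|11)=-1, (8|11)=-1; (−1)^{0·1·5}·(-1)^1·(-1)^0 = -1.
v=5: a=5^2·(≡4), b=5^0·(≡3) mod 5; (4|5)=+1, (3|5)=-1; (−1)^{2·0·2}·(+1)^0·(-1)^2 = +1.
v=47: a=47^2·(≡23), b=47^0·(≡45) mod 47; (23|47)=-1, (45|47)=-1; (−1)^{2·0·23}·(-1)^0·(-1)^2 = +1.
|Ram(-559, 10373)| = 2, even; anisotropic at {11, 41}.

[11, 41]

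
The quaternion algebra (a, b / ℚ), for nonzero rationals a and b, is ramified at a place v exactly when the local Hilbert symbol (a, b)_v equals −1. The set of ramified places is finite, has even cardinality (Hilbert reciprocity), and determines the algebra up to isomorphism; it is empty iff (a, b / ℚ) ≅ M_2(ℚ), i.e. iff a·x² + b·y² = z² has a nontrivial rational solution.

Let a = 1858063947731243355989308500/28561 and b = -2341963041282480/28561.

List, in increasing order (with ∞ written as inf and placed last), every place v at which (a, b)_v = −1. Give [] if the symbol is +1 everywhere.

Mod squares: a ≡ 5365, b ≡ -883631595. Check v ∈ {∞, 2, 3, 5, 7, 11, 13, 23, 29, 31, 37}.
v=23: a=23^2·(≡9), b=23^1·(≡10) mod 23; (9|23)=+1, (10|23)=-1; (−1)^{2·1·11}·(+1)^1·(-1)^2 = +1.
v=31: a=31^2·(≡4), b=31^1·(≡18) mod 31; (4|31)=+1, (18|31)=+1; (−1)^{2·1·15}·(+1)^1·(+1)^2 = +1.
v=∞: 5365 > 0 and -883631595 < 0  ⇒  (a,b)_∞ = +1.
v=29: a=29^3·(≡21), b=29^1·(≡6) mod 29; (21|29)=-1, (6|29)=+1; (−1)^{3·1·14}·(-1)^1·(+1)^3 = -1.
v=11: a=11^2·(≡10), b=11^3·(≡8) mod 11; (10|11)=-1, (8|11)=-1; (−1)^{2·3·5}·(-1)^3·(-1)^2 = -1.
v=3: a=3^6·(≡1), b=3^1·(≡2) mod 3; (1|3)=+1, (2|3)=-1; (−1)^{6·1·1}·(+1)^1·(-1)^6 = +1.
v=37: a=37^5·(≡21), b=37^3·(≡30) mod 37; (21|37)=+1, (30|37)=+1; (−1)^{5·3·18}·(+1)^3·(+1)^5 = +1.
v=5: a=5^3·(≡3), b=5^1·(≡4) mod 5; (3|5)=-1, (4|5)=+1; (−1)^{3·1·2}·(-1)^1·(+1)^3 = -1.
v=7: a=7^2·(≡3), b=7^1·(≡2) mod 7; (3|7)=-1, (2|7)=+1; (−1)^{2·1·3}·(-1)^1·(+1)^2 = -1.
v=13: a=13^-4·(≡12), b=13^-4·(≡8) mod 13; (12|13)=+1, (8|13)=-1; (−1)^{-4·-4·6}·(+1)^-4·(-1)^-4 = +1.
v=2: v_2(a)=2, v_2(b)=4; units ≡ 5, 5 (mod 8); ε·ε+αω+βω = 0·0+2·1+4·1 ≡ 0  ⇒  (a,b)_2 = +1.
|Ram(5365, -883631595)| = 4, even; anisotropic at {5, 7, 11, 29}.

[5, 7, 11, 29]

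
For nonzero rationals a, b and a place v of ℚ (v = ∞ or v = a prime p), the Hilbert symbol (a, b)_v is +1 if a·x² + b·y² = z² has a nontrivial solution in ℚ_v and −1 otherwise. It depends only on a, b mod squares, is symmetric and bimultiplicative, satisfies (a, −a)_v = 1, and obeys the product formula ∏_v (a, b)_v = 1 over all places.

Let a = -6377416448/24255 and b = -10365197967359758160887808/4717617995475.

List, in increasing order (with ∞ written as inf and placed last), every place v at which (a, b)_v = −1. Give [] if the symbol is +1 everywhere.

[5, 13, 29, inf]

(a, b) ≡ (-8107385, -4147) mod (ℚ^×)²; places V = {2, 3, 5, 7, 11, 13, 17, 23, 29, ∞}.
(a,b)_5: α=-1, u≡2; β=-2, v≡3 (mod 5); (2|5)=-1, (3|5)=-1; sign (−1)^0·-1^-2·-1^-1 = -1.
(a,b)_3: α=-2, u≡1; β=-10, v≡2 (mod 3); (1|3)=+1, (2|3)=-1; sign (−1)^0·+1^-10·-1^-2 = +1.
(a,b)_11: α=-1, u≡3; β=-3, v≡10 (mod 11); (3|11)=+1, (10|11)=-1; sign (−1)^1·+1^-3·-1^-1 = +1.
(a,b)_7: α=-2, u≡2; β=-4, v≡4 (mod 7); (2|7)=+1, (4|7)=+1; sign (−1)^0·+1^-4·+1^-2 = +1.
(a,b)_13: α=3, u≡9; β=9, v≡5 (mod 13); (9|13)=+1, (5|13)=-1; sign (−1)^0·+1^9·-1^3 = -1.
(a,b)_29: α=1, u≡24; β=3, v≡8 (mod 29); (24|29)=+1, (8|29)=-1; sign (−1)^0·+1^3·-1^1 = -1.
(a,b)_∞: sgn(-8107385)=−, sgn(-4147)=−, so -1.
(a,b)_23: α=1, u≡13; β=2, v≡12 (mod 23); (13|23)=+1, (12|23)=+1; sign (−1)^0·+1^2·+1^1 = +1.
(a,b)_17: α=1, u≡4; β=2, v≡16 (mod 17); (4|17)=+1, (16|17)=+1; sign (−1)^0·+1^2·+1^1 = +1.
(a,b)_2: α=8, β=18; u≡7, v≡5 (mod 8); ε(u)ε(v)=1·0, αω(v)=8·1, βω(u)=18·0; sum ≡ 0  ⇒  +1.
(-8107385, -4147 / ℚ) ramifies at {5, 13, 29, ∞}: a division algebra.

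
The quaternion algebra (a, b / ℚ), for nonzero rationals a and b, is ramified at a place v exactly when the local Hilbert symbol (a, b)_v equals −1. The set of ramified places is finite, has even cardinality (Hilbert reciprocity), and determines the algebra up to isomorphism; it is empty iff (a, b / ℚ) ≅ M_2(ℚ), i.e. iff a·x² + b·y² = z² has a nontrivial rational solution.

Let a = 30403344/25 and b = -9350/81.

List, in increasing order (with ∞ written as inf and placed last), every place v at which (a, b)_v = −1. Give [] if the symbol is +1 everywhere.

(a, b) ≡ (1900209, -374) mod (ℚ^×)²; places V = {2, 3, 5, 11, 17, 19, 37, 53, ∞}.
(a,b)_3: α=1, u≡1; β=-4, v≡1 (mod 3); (1|3)=+1, (1|3)=+1; sign (−1)^0·+1^-4·+1^1 = +1.
(a,b)_5: α=-2, u≡4; β=2, v≡1 (mod 5); (4|5)=+1, (1|5)=+1; sign (−1)^0·+1^2·+1^-2 = +1.
(a,b)_19: α=1, u≡12; β=0, v≡11 (mod 19); (12|19)=-1, (11|19)=+1; sign (−1)^0·-1^0·+1^1 = +1.
(a,b)_53: α=1, u≡16; β=0, v≡3 (mod 53); (16|53)=+1, (3|53)=-1; sign (−1)^0·+1^0·-1^1 = -1.
(a,b)_11: α=0, u≡5; β=1, v≡2 (mod 11); (5|11)=+1, (2|11)=-1; sign (−1)^0·+1^1·-1^0 = +1.
(a,b)_17: α=1, u≡4; β=1, v≡10 (mod 17); (4|17)=+1, (10|17)=-1; sign (−1)^0·+1^1·-1^1 = -1.
(a,b)_2: α=4, β=1; u≡1, v≡5 (mod 8); ε(u)ε(v)=0·0, αω(v)=4·1, βω(u)=1·0; sum ≡ 0  ⇒  +1.
(a,b)_∞: sgn(1900209)=+, sgn(-374)=−, so +1.
(a,b)_37: α=1, u≡11; β=0, v≡28 (mod 37); (11|37)=+1, (28|37)=+1; sign (−1)^0·+1^0·+1^1 = +1.
(1900209, -374 / ℚ) ramifies at {17, 53}: a division algebra.

[17, 53]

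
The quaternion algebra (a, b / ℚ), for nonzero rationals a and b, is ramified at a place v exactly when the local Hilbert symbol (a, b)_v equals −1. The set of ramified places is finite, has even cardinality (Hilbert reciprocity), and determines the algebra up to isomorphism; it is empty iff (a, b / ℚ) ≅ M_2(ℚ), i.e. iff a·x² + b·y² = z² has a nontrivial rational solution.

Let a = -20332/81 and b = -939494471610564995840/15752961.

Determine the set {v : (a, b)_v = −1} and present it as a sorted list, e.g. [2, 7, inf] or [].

[5, 11, 13, 17, 23, inf]

(a, b) ≡ (-5083, -24035) mod (ℚ^×)²; places V = {2, 3, 5, 7, 11, 13, 17, 19, 23, ∞}.
(a,b)_5: α=0, u≡3; β=1, v≡2 (mod 5); (3|5)=-1, (2|5)=-1; sign (−1)^0·-1^1·-1^0 = -1.
(a,b)_2: α=2, β=8; u≡5, v≡5 (mod 8); ε(u)ε(v)=0·0, αω(v)=2·1, βω(u)=8·1; sum ≡ 0  ⇒  +1.
(a,b)_23: α=1, u≡3; β=3, v≡3 (mod 23); (3|23)=+1, (3|23)=+1; sign (−1)^1·+1^3·+1^1 = -1.
(a,b)_11: α=0, u≡10; β=3, v≡3 (mod 11); (10|11)=-1, (3|11)=+1; sign (−1)^0·-1^3·+1^0 = -1.
(a,b)_3: α=-4, u≡2; β=-8, v≡1 (mod 3); (2|3)=-1, (1|3)=+1; sign (−1)^0·-1^-8·+1^-4 = +1.
(a,b)_7: α=0, u≡6; β=-4, v≡3 (mod 7); (6|7)=-1, (3|7)=-1; sign (−1)^0·-1^-4·-1^0 = +1.
(a,b)_19: α=0, u≡11; β=1, v≡14 (mod 19); (11|19)=+1, (14|19)=-1; sign (−1)^0·+1^1·-1^0 = +1.
(a,b)_17: α=1, u≡10; β=4, v≡14 (mod 17); (10|17)=-1, (14|17)=-1; sign (−1)^0·-1^4·-1^1 = -1.
(a,b)_13: α=1, u≡3; β=4, v≡7 (mod 13); (3|13)=+1, (7|13)=-1; sign (−1)^0·+1^4·-1^1 = -1.
(a,b)_∞: sgn(-5083)=−, sgn(-24035)=−, so -1.
|Ram(-5083, -24035)| = 6, even; anisotropic at {5, 11, 13, 17, 23, ∞}.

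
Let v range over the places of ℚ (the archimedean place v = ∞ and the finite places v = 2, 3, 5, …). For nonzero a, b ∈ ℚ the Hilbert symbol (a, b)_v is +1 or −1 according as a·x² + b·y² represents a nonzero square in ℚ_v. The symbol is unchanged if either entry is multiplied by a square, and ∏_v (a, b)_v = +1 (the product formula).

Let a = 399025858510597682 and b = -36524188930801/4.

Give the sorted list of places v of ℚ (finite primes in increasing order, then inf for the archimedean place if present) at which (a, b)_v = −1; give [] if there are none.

[37, 41]

(a, b) ≡ (12976418, -481) mod (ℚ^×)²; places V = {2, 7, 11, 13, 37, 41, 47, ∞}.
(a,b)_∞: sgn(12976418)=+, sgn(-481)=−, so +1.
(a,b)_2: α=1, β=-2; u≡1, v≡7 (mod 8); ε(u)ε(v)=0·1, αω(v)=1·0, βω(u)=-2·0; sum ≡ 0  ⇒  +1.
(a,b)_41: α=3, u≡13; β=2, v≡35 (mod 41); (13|41)=-1, (35|41)=-1; sign (−1)^0·-1^2·-1^3 = -1.
(a,b)_11: α=0, u≡1; β=2, v≡1 (mod 11); (1|11)=+1, (1|11)=+1; sign (−1)^0·+1^2·+1^0 = +1.
(a,b)_37: α=1, u≡12; β=1, v≡18 (mod 37); (12|37)=+1, (18|37)=-1; sign (−1)^0·+1^1·-1^1 = -1.
(a,b)_47: α=3, u≡14; β=2, v≡27 (mod 47); (14|47)=+1, (27|47)=+1; sign (−1)^0·+1^2·+1^3 = +1.
(a,b)_7: α=3, u≡3; β=0, v≡4 (mod 7); (3|7)=-1, (4|7)=+1; sign (−1)^0·-1^0·+1^3 = +1.
(a,b)_13: α=3, u≡6; β=3, v≡5 (mod 13); (6|13)=-1, (5|13)=-1; sign (−1)^0·-1^3·-1^3 = +1.
(12976418, -481 / ℚ) ramifies at {37, 41}: a division algebra.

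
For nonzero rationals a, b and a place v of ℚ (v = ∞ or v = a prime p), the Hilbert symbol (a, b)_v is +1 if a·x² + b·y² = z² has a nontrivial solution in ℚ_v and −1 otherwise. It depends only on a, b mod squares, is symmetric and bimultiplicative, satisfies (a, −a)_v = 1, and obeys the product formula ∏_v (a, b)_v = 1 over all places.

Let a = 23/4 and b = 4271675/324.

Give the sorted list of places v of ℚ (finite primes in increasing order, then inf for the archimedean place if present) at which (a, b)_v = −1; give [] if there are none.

[2, 17]

Mod squares: a ≡ 23, b ≡ 323. Check v ∈ {∞, 2, 3, 5, 17, 19, 23}.
v=23: a=23^1·(≡6), b=23^2·(≡1) mod 23; (6|23)=+1, (1|23)=+1; (−1)^{1·2·11}·(+1)^2·(+1)^1 = +1.
v=∞: 23 > 0 and 323 > 0  ⇒  (a,b)_∞ = +1.
v=5: a=5^0·(≡2), b=5^2·(≡3) mod 5; (2|5)=-1, (3|5)=-1; (−1)^{0·2·2}·(-1)^2·(-1)^0 = +1.
v=19: a=19^0·(≡1), b=19^1·(≡17) mod 19; (1|19)=+1, (17|19)=+1; (−1)^{0·1·9}·(+1)^1·(+1)^0 = +1.
v=3: a=3^0·(≡2), b=3^-4·(≡2) mod 3; (2|3)=-1, (2|3)=-1; (−1)^{0·-4·1}·(-1)^-4·(-1)^0 = +1.
v=17: a=17^0·(≡10), b=17^1·(≡15) mod 17; (10|17)=-1, (15|17)=+1; (−1)^{0·1·8}·(-1)^1·(+1)^0 = -1.
v=2: v_2(a)=-2, v_2(b)=-2; units ≡ 7, 3 (mod 8); ε·ε+αω+βω = 1·1+-2·1+-2·0 ≡ 1  ⇒  (a,b)_2 = -1.
Ram(23, 323) = {2, 17}; no ℚ_2-point on the conic.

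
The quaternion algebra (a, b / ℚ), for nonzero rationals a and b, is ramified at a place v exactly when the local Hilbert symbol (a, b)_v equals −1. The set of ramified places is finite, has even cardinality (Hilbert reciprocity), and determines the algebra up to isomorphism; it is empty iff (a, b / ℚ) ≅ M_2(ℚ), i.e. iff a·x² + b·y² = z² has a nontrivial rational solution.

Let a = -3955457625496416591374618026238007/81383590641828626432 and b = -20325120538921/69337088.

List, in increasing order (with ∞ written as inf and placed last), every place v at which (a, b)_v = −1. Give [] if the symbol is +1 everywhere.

(a, b) ≡ (-1326, -2) mod (ℚ^×)²; places V = {2, 3, 7, 11, 13, 17, 19, 23, 37, 53, ∞}.
(a,b)_11: α=12, u≡1; β=4, v≡1 (mod 11); (1|11)=+1, (1|11)=+1; sign (−1)^0·+1^4·+1^12 = +1.
(a,b)_3: α=7, u≡2; β=0, v≡1 (mod 3); (2|3)=-1, (1|3)=+1; sign (−1)^0·-1^0·+1^7 = +1.
(a,b)_13: α=1, u≡8; β=0, v≡5 (mod 13); (8|13)=-1, (5|13)=-1; sign (−1)^0·-1^0·-1^1 = -1.
(a,b)_53: α=6, u≡17; β=2, v≡19 (mod 53); (17|53)=+1, (19|53)=-1; sign (−1)^0·+1^2·-1^6 = +1.
(a,b)_37: α=0, u≡18; β=2, v≡20 (mod 37); (18|37)=-1, (20|37)=-1; sign (−1)^0·-1^2·-1^0 = +1.
(a,b)_17: α=1, u≡3; β=0, v≡9 (mod 17); (3|17)=-1, (9|17)=+1; sign (−1)^0·-1^0·+1^1 = +1.
(a,b)_∞: sgn(-1326)=−, sgn(-2)=−, so -1.
(a,b)_7: α=6, u≡2; β=0, v≡6 (mod 7); (2|7)=+1, (6|7)=-1; sign (−1)^0·+1^0·-1^6 = +1.
(a,b)_23: α=-6, u≡8; β=-2, v≡21 (mod 23); (8|23)=+1, (21|23)=-1; sign (−1)^0·+1^-2·-1^-6 = +1.
(a,b)_19: α=0, u≡16; β=2, v≡16 (mod 19); (16|19)=+1, (16|19)=+1; sign (−1)^0·+1^2·+1^0 = +1.
(a,b)_2: α=-39, β=-17; u≡1, v≡7 (mod 8); ε(u)ε(v)=0·1, αω(v)=-39·0, βω(u)=-17·0; sum ≡ 0  ⇒  +1.
(-1326, -2 / ℚ) ramifies at {13, ∞}: a division algebra.

[13, inf]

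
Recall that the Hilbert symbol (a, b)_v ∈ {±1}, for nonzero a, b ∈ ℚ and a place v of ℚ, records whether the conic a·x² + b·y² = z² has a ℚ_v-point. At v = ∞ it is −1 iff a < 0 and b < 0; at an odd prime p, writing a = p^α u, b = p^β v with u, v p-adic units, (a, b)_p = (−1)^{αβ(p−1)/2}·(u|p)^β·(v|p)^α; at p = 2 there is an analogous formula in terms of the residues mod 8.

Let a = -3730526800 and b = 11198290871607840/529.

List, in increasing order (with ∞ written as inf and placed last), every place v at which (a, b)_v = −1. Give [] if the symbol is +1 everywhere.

(a, b) ≡ (-13, 13090) mod (ℚ^×)²; places V = {2, 3, 5, 7, 11, 13, 17, 23, ∞}.
(a,b)_3: α=0, u≡2; β=2, v≡1 (mod 3); (2|3)=-1, (1|3)=+1; sign (−1)^0·-1^2·+1^0 = +1.
(a,b)_23: α=0, u≡14; β=-2, v≡12 (mod 23); (14|23)=-1, (12|23)=+1; sign (−1)^0·-1^-2·+1^0 = +1.
(a,b)_5: α=2, u≡3; β=1, v≡2 (mod 5); (3|5)=-1, (2|5)=-1; sign (−1)^0·-1^1·-1^2 = -1.
(a,b)_13: α=1, u≡12; β=2, v≡10 (mod 13); (12|13)=+1, (10|13)=+1; sign (−1)^0·+1^2·+1^1 = +1.
(a,b)_∞: sgn(-13)=−, sgn(13090)=+, so +1.
(a,b)_2: α=4, β=5; u≡3, v≡1 (mod 8); ε(u)ε(v)=1·0, αω(v)=4·0, βω(u)=5·1; sum ≡ 1  ⇒  -1.
(a,b)_17: α=0, u≡1; β=1, v≡3 (mod 17); (1|17)=+1, (3|17)=-1; sign (−1)^0·+1^1·-1^0 = +1.
(a,b)_7: α=2, u≡4; β=5, v≡4 (mod 7); (4|7)=+1, (4|7)=+1; sign (−1)^0·+1^5·+1^2 = +1.
(a,b)_11: α=4, u≡4; β=5, v≡2 (mod 11); (4|11)=+1, (2|11)=-1; sign (−1)^0·+1^5·-1^4 = +1.
Ram(-13, 13090) = {2, 5}; no ℚ_2-point on the conic.

[2, 5]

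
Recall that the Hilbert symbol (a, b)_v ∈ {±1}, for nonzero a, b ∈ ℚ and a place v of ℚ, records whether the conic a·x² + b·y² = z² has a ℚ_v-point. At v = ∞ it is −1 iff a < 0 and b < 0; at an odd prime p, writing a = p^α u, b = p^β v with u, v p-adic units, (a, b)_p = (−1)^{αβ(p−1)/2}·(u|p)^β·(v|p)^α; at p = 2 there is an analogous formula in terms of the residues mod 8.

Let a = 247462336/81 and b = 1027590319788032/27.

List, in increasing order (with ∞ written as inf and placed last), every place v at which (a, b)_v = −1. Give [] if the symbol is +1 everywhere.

(a, b) ≡ (3866599, 1480479) mod (ℚ^×)²; places V = {2, 3, 7, 11, 13, 17, 23, 29, 31, ∞}.
(a,b)_17: α=1, u≡4; β=1, v≡16 (mod 17); (4|17)=+1, (16|17)=+1; sign (−1)^0·+1^1·+1^1 = +1.
(a,b)_31: α=1, u≡18; β=2, v≡23 (mod 31); (18|31)=+1, (23|31)=-1; sign (−1)^0·+1^2·-1^1 = -1.
(a,b)_13: α=0, u≡10; β=1, v≡4 (mod 13); (10|13)=+1, (4|13)=+1; sign (−1)^0·+1^1·+1^0 = +1.
(a,b)_3: α=-4, u≡1; β=-3, v≡2 (mod 3); (1|3)=+1, (2|3)=-1; sign (−1)^0·+1^-3·-1^-4 = +1.
(a,b)_29: α=1, u≡11; β=1, v≡8 (mod 29); (11|29)=-1, (8|29)=-1; sign (−1)^0·-1^1·-1^1 = +1.
(a,b)_2: α=6, β=12; u≡7, v≡7 (mod 8); ε(u)ε(v)=1·1, αω(v)=6·0, βω(u)=12·0; sum ≡ 1  ⇒  -1.
(a,b)_∞: sgn(3866599)=+, sgn(1480479)=+, so +1.
(a,b)_11: α=1, u≡9; β=1, v≡5 (mod 11); (9|11)=+1, (5|11)=+1; sign (−1)^1·+1^1·+1^1 = -1.
(a,b)_7: α=0, u≡4; β=1, v≡5 (mod 7); (4|7)=+1, (5|7)=-1; sign (−1)^0·+1^1·-1^0 = +1.
(a,b)_23: α=1, u≡9; β=2, v≡22 (mod 23); (9|23)=+1, (22|23)=-1; sign (−1)^0·+1^2·-1^1 = -1.
Ram(3866599, 1480479) = {2, 11, 23, 31}; no ℚ_2-point on the conic.

[2, 11, 23, 31]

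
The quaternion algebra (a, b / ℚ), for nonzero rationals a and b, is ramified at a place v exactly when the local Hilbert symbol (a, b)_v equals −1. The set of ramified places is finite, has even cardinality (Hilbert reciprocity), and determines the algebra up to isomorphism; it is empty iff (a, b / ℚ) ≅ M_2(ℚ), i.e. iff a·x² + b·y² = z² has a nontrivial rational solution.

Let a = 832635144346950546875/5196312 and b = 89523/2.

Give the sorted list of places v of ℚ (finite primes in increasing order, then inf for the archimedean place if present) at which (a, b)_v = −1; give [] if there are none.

Mod squares: a ≡ 4934930, b ≡ 406. Check v ∈ {∞, 2, 3, 5, 7, 11, 13, 17, 29}.
v=7: a=7^11·(≡3), b=7^3·(≡1) mod 7; (3|7)=-1, (1|7)=+1; (−1)^{11·3·3}·(-1)^3·(+1)^11 = +1.
v=13: a=13^1·(≡3), b=13^0·(≡9) mod 13; (3|13)=+1, (9|13)=+1; (−1)^{1·0·6}·(+1)^0·(+1)^1 = +1.
v=17: a=17^1·(≡4), b=17^0·(≡9) mod 17; (4|17)=+1, (9|17)=+1; (−1)^{1·0·8}·(+1)^0·(+1)^1 = +1.
v=3: a=3^-10·(≡2), b=3^2·(≡1) mod 3; (2|3)=-1, (1|3)=+1; (−1)^{-10·2·1}·(-1)^2·(+1)^-10 = +1.
v=11: a=11^-1·(≡8), b=11^0·(≡8) mod 11; (8|11)=-1, (8|11)=-1; (−1)^{-1·0·5}·(-1)^0·(-1)^-1 = -1.
v=5: a=5^7·(≡1), b=5^0·(≡4) mod 5; (1|5)=+1, (4|5)=+1; (−1)^{7·0·2}·(+1)^0·(+1)^7 = +1.
v=29: a=29^3·(≡10), b=29^1·(≡21) mod 29; (10|29)=-1, (21|29)=-1; (−1)^{3·1·14}·(-1)^1·(-1)^3 = +1.
v=2: v_2(a)=-3, v_2(b)=-1; units ≡ 1, 3 (mod 8); ε·ε+αω+βω = 0·1+-3·1+-1·0 ≡ 1  ⇒  (a,b)_2 = -1.
v=∞: 4934930 > 0 and 406 > 0  ⇒  (a,b)_∞ = +1.
(4934930, 406 / ℚ) ramifies at {2, 11}: a division algebra.

[2, 11]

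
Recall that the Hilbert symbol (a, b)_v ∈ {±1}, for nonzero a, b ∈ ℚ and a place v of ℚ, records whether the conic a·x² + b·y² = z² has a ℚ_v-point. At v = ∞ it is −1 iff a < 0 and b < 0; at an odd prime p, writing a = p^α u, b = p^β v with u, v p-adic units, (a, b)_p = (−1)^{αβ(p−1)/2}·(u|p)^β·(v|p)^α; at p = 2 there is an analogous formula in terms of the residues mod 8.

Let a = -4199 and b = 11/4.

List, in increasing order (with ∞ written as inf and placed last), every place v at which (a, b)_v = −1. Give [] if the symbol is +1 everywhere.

Mod squares: a ≡ -4199, b ≡ 11. Check v ∈ {∞, 2, 11, 13, 17, 19}.
v=17: a=17^1·(≡8), b=17^0·(≡7) mod 17; (8|17)=+1, (7|17)=-1; (−1)^{1·0·8}·(+1)^0·(-1)^1 = -1.
v=13: a=13^1·(≡2), b=13^0·(≡6) mod 13; (2|13)=-1, (6|13)=-1; (−1)^{1·0·6}·(-1)^0·(-1)^1 = -1.
v=∞: -4199 < 0 and 11 > 0  ⇒  (a,b)_∞ = +1.
v=11: a=11^0·(≡3), b=11^1·(≡3) mod 11; (3|11)=+1, (3|11)=+1; (−1)^{0·1·5}·(+1)^1·(+1)^0 = +1.
v=19: a=19^1·(≡7), b=19^0·(≡17) mod 19; (7|19)=+1, (17|19)=+1; (−1)^{1·0·9}·(+1)^0·(+1)^1 = +1.
v=2: v_2(a)=0, v_2(b)=-2; units ≡ 1, 3 (mod 8); ε·ε+αω+βω = 0·1+0·1+-2·0 ≡ 0  ⇒  (a,b)_2 = +1.
(-4199, 11 / ℚ) ramifies at {13, 17}: a division algebra.

[13, 17]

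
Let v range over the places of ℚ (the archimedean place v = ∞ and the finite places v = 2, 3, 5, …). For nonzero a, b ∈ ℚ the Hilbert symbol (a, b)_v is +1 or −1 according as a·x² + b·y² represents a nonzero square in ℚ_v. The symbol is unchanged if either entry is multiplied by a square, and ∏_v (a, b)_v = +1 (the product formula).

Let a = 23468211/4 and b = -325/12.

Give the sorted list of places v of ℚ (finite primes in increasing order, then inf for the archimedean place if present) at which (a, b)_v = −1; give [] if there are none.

(a, b) ≡ (289731, -39) mod (ℚ^×)²; places V = {2, 3, 5, 13, 17, 19, 23, ∞}.
(a,b)_13: α=1, u≡7; β=1, v≡12 (mod 13); (7|13)=-1, (12|13)=+1; sign (−1)^0·-1^1·+1^1 = -1.
(a,b)_3: α=5, u≡1; β=-1, v≡2 (mod 3); (1|3)=+1, (2|3)=-1; sign (−1)^1·+1^-1·-1^5 = +1.
(a,b)_2: α=-2, β=-2; u≡3, v≡1 (mod 8); ε(u)ε(v)=1·0, αω(v)=-2·0, βω(u)=-2·1; sum ≡ 0  ⇒  +1.
(a,b)_23: α=1, u≡2; β=0, v≡17 (mod 23); (2|23)=+1, (17|23)=-1; sign (−1)^0·+1^0·-1^1 = -1.
(a,b)_19: α=1, u≡9; β=0, v≡3 (mod 19); (9|19)=+1, (3|19)=-1; sign (−1)^0·+1^0·-1^1 = -1.
(a,b)_∞: sgn(289731)=+, sgn(-39)=−, so +1.
(a,b)_5: α=0, u≡4; β=2, v≡1 (mod 5); (4|5)=+1, (1|5)=+1; sign (−1)^0·+1^2·+1^0 = +1.
(a,b)_17: α=1, u≡8; β=0, v≡14 (mod 17); (8|17)=+1, (14|17)=-1; sign (−1)^0·+1^0·-1^1 = -1.
Ram(289731, -39) = {13, 17, 19, 23}; no ℚ_13-point on the conic.

[13, 17, 19, 23]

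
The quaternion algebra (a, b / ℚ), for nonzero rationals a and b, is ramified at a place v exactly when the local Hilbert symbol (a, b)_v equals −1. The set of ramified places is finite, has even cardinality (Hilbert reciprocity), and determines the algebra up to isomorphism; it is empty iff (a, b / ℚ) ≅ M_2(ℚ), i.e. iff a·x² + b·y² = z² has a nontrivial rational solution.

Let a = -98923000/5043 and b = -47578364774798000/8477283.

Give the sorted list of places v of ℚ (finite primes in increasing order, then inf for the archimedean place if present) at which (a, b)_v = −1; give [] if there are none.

(a, b) ≡ (-5610, -36465) mod (ℚ^×)²; places V = {2, 3, 5, 11, 13, 17, 23, 41, ∞}.
(a,b)_23: α=2, u≡6; β=4, v≡12 (mod 23); (6|23)=+1, (12|23)=+1; sign (−1)^0·+1^4·+1^2 = +1.
(a,b)_11: α=1, u≡10; β=3, v≡6 (mod 11); (10|11)=-1, (6|11)=-1; sign (−1)^1·-1^3·-1^1 = -1.
(a,b)_41: α=-2, u≡26; β=-4, v≡33 (mod 41); (26|41)=-1, (33|41)=+1; sign (−1)^0·-1^-4·+1^-2 = +1.
(a,b)_13: α=0, u≡7; β=1, v≡1 (mod 13); (7|13)=-1, (1|13)=+1; sign (−1)^0·-1^1·+1^0 = -1.
(a,b)_2: α=3, β=4; u≡3, v≡7 (mod 8); ε(u)ε(v)=1·1, αω(v)=3·0, βω(u)=4·1; sum ≡ 1  ⇒  -1.
(a,b)_5: α=3, u≡2; β=3, v≡2 (mod 5); (2|5)=-1, (2|5)=-1; sign (−1)^0·-1^3·-1^3 = +1.
(a,b)_17: α=1, u≡6; β=3, v≡11 (mod 17); (6|17)=-1, (11|17)=-1; sign (−1)^0·-1^3·-1^1 = +1.
(a,b)_∞: sgn(-5610)=−, sgn(-36465)=−, so -1.
(a,b)_3: α=-1, u≡2; β=-1, v≡1 (mod 3); (2|3)=-1, (1|3)=+1; sign (−1)^1·-1^-1·+1^-1 = +1.
(-5610, -36465 / ℚ) ramifies at {2, 11, 13, ∞}: a division algebra.

[2, 11, 13, inf]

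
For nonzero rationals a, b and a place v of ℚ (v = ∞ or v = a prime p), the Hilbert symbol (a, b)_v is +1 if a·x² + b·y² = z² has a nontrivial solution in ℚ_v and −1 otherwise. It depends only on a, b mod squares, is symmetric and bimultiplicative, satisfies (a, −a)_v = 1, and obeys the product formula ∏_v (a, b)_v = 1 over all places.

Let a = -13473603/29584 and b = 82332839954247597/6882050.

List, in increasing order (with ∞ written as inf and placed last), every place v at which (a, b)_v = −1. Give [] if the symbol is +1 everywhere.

[2, 3, 11, 29]

(a, b) ≡ (-4147, 52026) mod (ℚ^×)²; places V = {2, 3, 5, 7, 11, 13, 19, 23, 29, 43, 53, ∞}.
(a,b)_53: α=0, u≡11; β=-2, v≡39 (mod 53); (11|53)=+1, (39|53)=-1; sign (−1)^0·+1^-2·-1^0 = +1.
(a,b)_19: α=2, u≡12; β=0, v≡9 (mod 19); (12|19)=-1, (9|19)=+1; sign (−1)^0·-1^0·+1^2 = +1.
(a,b)_3: α=2, u≡2; β=3, v≡2 (mod 3); (2|3)=-1, (2|3)=-1; sign (−1)^0·-1^3·-1^2 = -1.
(a,b)_11: α=1, u≡2; β=4, v≡10 (mod 11); (2|11)=-1, (10|11)=-1; sign (−1)^0·-1^4·-1^1 = -1.
(a,b)_2: α=-4, β=-1; u≡5, v≡5 (mod 8); ε(u)ε(v)=0·0, αω(v)=-4·1, βω(u)=-1·1; sum ≡ 1  ⇒  -1.
(a,b)_7: α=0, u≡2; β=-2, v≡4 (mod 7); (2|7)=+1, (4|7)=+1; sign (−1)^0·+1^-2·+1^0 = +1.
(a,b)_43: α=-2, u≡36; β=0, v≡27 (mod 43); (36|43)=+1, (27|43)=-1; sign (−1)^0·+1^0·-1^-2 = +1.
(a,b)_13: α=1, u≡8; β=5, v≡5 (mod 13); (8|13)=-1, (5|13)=-1; sign (−1)^0·-1^5·-1^1 = +1.
(a,b)_23: α=0, u≡16; β=1, v≡6 (mod 23); (16|23)=+1, (6|23)=+1; sign (−1)^0·+1^1·+1^0 = +1.
(a,b)_∞: sgn(-4147)=−, sgn(52026)=+, so +1.
(a,b)_29: α=1, u≡15; β=3, v≡1 (mod 29); (15|29)=-1, (1|29)=+1; sign (−1)^0·-1^3·+1^1 = -1.
(a,b)_5: α=0, u≡3; β=-2, v≡1 (mod 5); (3|5)=-1, (1|5)=+1; sign (−1)^0·-1^-2·+1^0 = +1.
(-4147, 52026 / ℚ) ramifies at {2, 3, 11, 29}: a division algebra.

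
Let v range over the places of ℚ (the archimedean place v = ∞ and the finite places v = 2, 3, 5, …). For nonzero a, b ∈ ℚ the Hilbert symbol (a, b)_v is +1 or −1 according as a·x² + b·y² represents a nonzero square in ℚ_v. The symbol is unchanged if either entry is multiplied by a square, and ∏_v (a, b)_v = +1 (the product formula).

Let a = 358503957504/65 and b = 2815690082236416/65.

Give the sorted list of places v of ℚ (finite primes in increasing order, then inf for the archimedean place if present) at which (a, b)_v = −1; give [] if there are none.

[3, 11, 13, 17]

(a, b) ≡ (65, 510510) mod (ℚ^×)²; places V = {2, 3, 5, 7, 11, 13, 17, ∞}.
(a,b)_2: α=10, β=11; u≡1, v≡7 (mod 8); ε(u)ε(v)=0·1, αω(v)=10·0, βω(u)=11·0; sum ≡ 0  ⇒  +1.
(a,b)_∞: sgn(65)=+, sgn(510510)=+, so +1.
(a,b)_11: α=2, u≡6; β=3, v≡5 (mod 11); (6|11)=-1, (5|11)=+1; sign (−1)^0·-1^3·+1^2 = -1.
(a,b)_13: α=-1, u≡6; β=-1, v≡12 (mod 13); (6|13)=-1, (12|13)=+1; sign (−1)^0·-1^-1·+1^-1 = -1.
(a,b)_5: α=-1, u≡3; β=-1, v≡2 (mod 5); (3|5)=-1, (2|5)=-1; sign (−1)^0·-1^-1·-1^-1 = +1.
(a,b)_3: α=10, u≡2; β=11, v≡1 (mod 3); (2|3)=-1, (1|3)=+1; sign (−1)^0·-1^11·+1^10 = -1.
(a,b)_17: α=0, u≡3; β=1, v≡9 (mod 17); (3|17)=-1, (9|17)=+1; sign (−1)^0·-1^1·+1^0 = -1.
(a,b)_7: α=2, u≡1; β=3, v≡2 (mod 7); (1|7)=+1, (2|7)=+1; sign (−1)^0·+1^3·+1^2 = +1.
|Ram(65, 510510)| = 4, even; anisotropic at {3, 11, 13, 17}.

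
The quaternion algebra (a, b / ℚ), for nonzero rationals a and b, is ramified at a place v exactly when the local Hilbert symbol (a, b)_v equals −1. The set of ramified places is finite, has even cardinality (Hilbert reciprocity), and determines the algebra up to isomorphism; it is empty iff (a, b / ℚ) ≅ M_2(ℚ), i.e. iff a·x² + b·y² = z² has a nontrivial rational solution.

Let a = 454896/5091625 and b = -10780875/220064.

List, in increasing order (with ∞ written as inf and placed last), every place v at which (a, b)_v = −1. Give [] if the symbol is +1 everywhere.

Mod squares: a ≡ 15015, b ≡ -910. Check v ∈ {∞, 2, 3, 5, 7, 11, 13, 23, 37}.
v=7: a=7^-1·(≡3), b=7^1·(≡3) mod 7; (3|7)=-1, (3|7)=-1; (−1)^{-1·1·3}·(-1)^1·(-1)^-1 = -1.
v=23: a=23^-2·(≡19), b=23^-2·(≡15) mod 23; (19|23)=-1, (15|23)=-1; (−1)^{-2·-2·11}·(-1)^-2·(-1)^-2 = +1.
v=37: a=37^0·(≡1), b=37^2·(≡18) mod 37; (1|37)=+1, (18|37)=-1; (−1)^{0·2·18}·(+1)^2·(-1)^0 = +1.
v=11: a=11^-1·(≡4), b=11^0·(≡3) mod 11; (4|11)=+1, (3|11)=+1; (−1)^{-1·0·5}·(+1)^0·(+1)^-1 = +1.
v=5: a=5^-3·(≡2), b=5^3·(≡2) mod 5; (2|5)=-1, (2|5)=-1; (−1)^{-3·3·2}·(-1)^3·(-1)^-3 = +1.
v=∞: 15015 > 0 and -910 < 0  ⇒  (a,b)_∞ = +1.
v=2: v_2(a)=4, v_2(b)=-5; units ≡ 7, 1 (mod 8); ε·ε+αω+βω = 1·0+4·0+-5·0 ≡ 0  ⇒  (a,b)_2 = +1.
v=3: a=3^7·(≡1), b=3^2·(≡2) mod 3; (1|3)=+1, (2|3)=-1; (−1)^{7·2·1}·(+1)^2·(-1)^7 = -1.
v=13: a=13^1·(≡8), b=13^-1·(≡6) mod 13; (8|13)=-1, (6|13)=-1; (−1)^{1·-1·6}·(-1)^-1·(-1)^1 = +1.
Ram(15015, -910) = {3, 7}; no ℚ_3-point on the conic.

[3, 7]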